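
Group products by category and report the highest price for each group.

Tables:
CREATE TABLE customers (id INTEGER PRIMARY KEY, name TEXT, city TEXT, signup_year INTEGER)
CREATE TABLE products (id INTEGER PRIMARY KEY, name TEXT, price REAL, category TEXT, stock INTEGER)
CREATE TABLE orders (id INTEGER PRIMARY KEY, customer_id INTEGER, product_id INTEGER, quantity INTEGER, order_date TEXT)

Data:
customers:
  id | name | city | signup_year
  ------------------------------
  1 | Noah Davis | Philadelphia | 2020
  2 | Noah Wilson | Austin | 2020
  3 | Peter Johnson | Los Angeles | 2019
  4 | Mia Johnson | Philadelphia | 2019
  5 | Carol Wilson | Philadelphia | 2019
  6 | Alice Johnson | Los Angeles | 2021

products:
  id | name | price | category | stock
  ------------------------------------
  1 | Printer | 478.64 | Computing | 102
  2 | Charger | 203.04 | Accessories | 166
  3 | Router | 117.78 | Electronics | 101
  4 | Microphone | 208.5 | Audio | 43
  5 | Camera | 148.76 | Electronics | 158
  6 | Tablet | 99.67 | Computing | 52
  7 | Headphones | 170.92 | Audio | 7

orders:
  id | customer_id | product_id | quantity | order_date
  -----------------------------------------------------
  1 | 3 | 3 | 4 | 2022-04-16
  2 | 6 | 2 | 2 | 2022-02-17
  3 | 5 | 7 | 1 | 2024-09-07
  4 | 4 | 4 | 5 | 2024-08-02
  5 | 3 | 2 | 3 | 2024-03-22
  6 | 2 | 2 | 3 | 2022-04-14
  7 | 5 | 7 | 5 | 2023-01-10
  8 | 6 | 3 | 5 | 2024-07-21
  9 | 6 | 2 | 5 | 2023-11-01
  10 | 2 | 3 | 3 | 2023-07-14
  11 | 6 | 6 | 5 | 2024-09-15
SELECT category, MAX(price) AS max_price FROM products GROUP BY category

Execution result:
category | max_price
Accessories | 203.04
Audio | 208.50
Computing | 478.64
Electronics | 148.76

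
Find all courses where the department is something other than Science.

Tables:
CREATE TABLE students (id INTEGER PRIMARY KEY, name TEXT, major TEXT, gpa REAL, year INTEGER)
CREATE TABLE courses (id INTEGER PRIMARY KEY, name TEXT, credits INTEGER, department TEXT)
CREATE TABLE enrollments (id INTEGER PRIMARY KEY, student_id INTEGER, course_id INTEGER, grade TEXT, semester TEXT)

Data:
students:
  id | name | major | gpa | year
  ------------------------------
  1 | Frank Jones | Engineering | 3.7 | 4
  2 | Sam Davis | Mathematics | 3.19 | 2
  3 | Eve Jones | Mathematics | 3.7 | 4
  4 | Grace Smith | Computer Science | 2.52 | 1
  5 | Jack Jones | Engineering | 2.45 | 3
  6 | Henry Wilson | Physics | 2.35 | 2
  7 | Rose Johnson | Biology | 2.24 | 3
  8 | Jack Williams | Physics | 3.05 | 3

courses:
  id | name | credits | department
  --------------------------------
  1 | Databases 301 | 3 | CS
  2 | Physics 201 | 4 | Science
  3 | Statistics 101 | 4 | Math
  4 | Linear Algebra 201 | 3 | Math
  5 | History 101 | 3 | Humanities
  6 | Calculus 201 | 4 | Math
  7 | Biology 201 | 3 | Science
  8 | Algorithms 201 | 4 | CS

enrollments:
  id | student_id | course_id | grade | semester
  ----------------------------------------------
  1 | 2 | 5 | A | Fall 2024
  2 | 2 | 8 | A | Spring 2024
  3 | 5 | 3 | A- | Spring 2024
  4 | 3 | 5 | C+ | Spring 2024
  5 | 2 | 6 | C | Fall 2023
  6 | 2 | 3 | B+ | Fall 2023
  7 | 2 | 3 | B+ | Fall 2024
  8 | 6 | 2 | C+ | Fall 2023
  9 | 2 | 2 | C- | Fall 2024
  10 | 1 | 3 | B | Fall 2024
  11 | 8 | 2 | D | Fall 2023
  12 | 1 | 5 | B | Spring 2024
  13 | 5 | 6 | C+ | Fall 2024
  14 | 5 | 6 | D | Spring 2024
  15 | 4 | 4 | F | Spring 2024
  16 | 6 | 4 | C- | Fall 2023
SELECT name, department FROM courses WHERE department <> 'Science'

Execution result:
name | department
Databases 301 | CS
Statistics 101 | Math
Linear Algebra 201 | Math
History 101 | Humanities
Calculus 201 | Math
Algorithms 201 | CS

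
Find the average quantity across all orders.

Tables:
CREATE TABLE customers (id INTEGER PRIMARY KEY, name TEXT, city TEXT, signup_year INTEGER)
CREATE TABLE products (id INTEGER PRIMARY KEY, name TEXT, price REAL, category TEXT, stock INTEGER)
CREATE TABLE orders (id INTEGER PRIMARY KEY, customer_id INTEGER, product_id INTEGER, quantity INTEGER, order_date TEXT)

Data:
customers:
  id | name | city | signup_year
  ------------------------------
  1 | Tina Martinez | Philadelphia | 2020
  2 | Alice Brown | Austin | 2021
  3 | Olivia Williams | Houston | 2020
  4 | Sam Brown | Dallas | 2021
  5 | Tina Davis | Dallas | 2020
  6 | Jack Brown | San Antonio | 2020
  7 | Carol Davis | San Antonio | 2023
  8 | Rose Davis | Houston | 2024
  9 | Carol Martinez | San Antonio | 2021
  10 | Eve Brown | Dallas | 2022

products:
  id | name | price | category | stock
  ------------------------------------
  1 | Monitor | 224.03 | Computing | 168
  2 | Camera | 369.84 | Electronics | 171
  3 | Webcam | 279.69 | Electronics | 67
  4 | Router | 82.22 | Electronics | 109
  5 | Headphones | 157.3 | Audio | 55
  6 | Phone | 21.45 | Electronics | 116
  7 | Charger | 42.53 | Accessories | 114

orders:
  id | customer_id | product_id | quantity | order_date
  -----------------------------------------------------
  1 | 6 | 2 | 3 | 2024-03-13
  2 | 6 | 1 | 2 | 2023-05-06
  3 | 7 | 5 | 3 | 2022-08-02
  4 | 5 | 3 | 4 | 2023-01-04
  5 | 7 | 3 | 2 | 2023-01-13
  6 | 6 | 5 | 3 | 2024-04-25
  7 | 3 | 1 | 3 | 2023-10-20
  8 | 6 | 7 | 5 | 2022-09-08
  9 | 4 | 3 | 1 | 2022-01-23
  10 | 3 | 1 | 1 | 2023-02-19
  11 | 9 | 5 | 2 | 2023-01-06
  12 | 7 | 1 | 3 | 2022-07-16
SELECT AVG(quantity) FROM orders

Execution result:
2.67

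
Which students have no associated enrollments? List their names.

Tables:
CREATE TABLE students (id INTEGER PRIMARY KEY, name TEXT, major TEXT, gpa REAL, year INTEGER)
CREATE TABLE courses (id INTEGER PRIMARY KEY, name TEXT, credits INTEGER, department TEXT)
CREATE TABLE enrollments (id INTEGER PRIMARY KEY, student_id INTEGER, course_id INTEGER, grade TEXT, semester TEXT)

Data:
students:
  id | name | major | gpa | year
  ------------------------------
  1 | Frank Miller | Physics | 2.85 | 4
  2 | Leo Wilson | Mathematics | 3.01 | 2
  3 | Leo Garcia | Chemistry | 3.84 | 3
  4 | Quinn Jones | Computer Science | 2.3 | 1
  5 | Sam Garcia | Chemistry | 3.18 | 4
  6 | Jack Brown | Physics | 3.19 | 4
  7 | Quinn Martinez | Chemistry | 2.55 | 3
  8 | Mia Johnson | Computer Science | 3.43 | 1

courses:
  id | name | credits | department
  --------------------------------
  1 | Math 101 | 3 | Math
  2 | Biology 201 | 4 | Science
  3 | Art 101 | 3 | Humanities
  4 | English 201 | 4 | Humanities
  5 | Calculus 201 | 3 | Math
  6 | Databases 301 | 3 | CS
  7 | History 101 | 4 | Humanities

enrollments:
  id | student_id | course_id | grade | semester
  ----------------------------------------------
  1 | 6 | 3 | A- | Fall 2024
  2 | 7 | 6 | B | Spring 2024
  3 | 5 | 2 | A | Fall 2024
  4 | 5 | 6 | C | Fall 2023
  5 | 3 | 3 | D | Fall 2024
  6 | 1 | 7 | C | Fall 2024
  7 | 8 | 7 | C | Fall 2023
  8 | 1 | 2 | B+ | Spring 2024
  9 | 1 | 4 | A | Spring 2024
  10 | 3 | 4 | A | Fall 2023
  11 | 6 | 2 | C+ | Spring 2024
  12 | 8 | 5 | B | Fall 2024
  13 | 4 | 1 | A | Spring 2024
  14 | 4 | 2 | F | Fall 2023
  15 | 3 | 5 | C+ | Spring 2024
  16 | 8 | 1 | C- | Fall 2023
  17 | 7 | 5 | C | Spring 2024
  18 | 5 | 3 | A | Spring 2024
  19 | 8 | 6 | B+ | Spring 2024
SELECT p.name FROM students p LEFT JOIN enrollments c ON c.student_id = p.id WHERE c.id IS NULL

Execution result:
Leo Wilson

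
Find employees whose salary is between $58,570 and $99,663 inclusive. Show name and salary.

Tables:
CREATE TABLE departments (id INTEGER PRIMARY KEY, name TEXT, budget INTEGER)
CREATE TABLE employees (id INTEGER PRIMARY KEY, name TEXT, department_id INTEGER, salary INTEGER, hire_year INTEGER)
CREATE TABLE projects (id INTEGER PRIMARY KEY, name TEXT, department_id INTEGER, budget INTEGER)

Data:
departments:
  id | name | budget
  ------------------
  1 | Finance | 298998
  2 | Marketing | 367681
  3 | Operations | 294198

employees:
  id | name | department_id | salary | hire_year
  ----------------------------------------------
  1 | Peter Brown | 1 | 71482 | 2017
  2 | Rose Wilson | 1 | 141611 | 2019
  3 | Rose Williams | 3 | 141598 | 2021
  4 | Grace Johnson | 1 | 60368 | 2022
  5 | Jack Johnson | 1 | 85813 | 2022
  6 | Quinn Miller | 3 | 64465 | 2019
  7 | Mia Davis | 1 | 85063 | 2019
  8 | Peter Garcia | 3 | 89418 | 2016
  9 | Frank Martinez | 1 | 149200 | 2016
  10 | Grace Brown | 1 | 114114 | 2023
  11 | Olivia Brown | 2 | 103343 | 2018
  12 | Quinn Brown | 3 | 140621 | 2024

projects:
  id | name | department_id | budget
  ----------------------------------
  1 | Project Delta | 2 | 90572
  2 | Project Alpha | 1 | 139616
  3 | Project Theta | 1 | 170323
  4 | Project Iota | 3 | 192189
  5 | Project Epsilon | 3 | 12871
SELECT name, salary FROM employees WHERE salary BETWEEN 58570 AND 99663

Execution result:
name | salary
Peter Brown | 71482
Grace Johnson | 60368
Jack Johnson | 85813
Quinn Miller | 64465
Mia Davis | 85063
Peter Garcia | 89418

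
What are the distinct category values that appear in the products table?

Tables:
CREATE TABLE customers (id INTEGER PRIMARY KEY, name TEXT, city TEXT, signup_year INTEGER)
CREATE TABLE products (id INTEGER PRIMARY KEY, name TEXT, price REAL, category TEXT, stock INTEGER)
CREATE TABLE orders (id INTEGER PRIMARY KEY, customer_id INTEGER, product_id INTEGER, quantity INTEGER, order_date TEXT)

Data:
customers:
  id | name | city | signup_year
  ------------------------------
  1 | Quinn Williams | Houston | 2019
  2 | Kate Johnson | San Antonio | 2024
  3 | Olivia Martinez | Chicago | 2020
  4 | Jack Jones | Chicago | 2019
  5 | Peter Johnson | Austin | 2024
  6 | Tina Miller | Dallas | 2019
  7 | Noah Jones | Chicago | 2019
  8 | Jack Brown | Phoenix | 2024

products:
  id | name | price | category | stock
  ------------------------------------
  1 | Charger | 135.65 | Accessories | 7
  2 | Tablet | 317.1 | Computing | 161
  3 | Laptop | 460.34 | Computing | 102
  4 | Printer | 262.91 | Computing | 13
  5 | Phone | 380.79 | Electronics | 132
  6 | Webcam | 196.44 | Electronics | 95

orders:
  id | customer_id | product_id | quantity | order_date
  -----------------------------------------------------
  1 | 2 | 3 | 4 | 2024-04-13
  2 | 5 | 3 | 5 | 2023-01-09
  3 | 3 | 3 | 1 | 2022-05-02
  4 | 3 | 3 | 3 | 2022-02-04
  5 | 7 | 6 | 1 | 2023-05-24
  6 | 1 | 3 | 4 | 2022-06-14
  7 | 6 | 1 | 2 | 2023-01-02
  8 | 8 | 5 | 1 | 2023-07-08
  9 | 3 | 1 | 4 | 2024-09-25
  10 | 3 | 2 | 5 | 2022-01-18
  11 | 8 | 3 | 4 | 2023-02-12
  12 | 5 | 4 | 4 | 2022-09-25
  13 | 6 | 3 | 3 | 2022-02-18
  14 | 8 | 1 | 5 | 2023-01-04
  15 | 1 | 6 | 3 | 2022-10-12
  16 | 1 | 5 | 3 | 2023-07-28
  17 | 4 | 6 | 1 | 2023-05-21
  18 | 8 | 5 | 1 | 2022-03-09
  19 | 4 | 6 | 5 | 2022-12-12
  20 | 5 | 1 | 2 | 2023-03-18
SELECT DISTINCT category FROM products

Execution result:
category
Accessories
Computing
Electronics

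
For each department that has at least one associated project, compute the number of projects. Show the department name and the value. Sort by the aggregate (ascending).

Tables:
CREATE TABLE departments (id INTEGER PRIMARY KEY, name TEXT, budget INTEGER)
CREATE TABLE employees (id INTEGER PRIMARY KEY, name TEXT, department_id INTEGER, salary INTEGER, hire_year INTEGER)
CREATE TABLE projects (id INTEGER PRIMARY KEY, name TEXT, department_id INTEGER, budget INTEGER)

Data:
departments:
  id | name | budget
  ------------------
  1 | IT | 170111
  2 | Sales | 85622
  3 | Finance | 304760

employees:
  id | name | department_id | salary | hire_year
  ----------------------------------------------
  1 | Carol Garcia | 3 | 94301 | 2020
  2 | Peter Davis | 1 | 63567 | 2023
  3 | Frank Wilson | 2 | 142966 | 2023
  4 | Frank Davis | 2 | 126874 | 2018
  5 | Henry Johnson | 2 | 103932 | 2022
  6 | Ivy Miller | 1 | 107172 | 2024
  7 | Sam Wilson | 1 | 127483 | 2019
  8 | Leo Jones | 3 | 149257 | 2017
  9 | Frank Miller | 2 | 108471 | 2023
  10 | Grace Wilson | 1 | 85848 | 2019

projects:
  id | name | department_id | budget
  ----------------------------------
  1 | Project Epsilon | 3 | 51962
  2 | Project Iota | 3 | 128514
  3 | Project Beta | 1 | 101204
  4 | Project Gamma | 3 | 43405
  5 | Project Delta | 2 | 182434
SELECT p.name, COUNT(*) AS n FROM projects c JOIN departments p ON c.department_id = p.id GROUP BY p.id, p.name ORDER BY n ASC

Execution result:
name | n
IT | 1
Sales | 1
Finance | 3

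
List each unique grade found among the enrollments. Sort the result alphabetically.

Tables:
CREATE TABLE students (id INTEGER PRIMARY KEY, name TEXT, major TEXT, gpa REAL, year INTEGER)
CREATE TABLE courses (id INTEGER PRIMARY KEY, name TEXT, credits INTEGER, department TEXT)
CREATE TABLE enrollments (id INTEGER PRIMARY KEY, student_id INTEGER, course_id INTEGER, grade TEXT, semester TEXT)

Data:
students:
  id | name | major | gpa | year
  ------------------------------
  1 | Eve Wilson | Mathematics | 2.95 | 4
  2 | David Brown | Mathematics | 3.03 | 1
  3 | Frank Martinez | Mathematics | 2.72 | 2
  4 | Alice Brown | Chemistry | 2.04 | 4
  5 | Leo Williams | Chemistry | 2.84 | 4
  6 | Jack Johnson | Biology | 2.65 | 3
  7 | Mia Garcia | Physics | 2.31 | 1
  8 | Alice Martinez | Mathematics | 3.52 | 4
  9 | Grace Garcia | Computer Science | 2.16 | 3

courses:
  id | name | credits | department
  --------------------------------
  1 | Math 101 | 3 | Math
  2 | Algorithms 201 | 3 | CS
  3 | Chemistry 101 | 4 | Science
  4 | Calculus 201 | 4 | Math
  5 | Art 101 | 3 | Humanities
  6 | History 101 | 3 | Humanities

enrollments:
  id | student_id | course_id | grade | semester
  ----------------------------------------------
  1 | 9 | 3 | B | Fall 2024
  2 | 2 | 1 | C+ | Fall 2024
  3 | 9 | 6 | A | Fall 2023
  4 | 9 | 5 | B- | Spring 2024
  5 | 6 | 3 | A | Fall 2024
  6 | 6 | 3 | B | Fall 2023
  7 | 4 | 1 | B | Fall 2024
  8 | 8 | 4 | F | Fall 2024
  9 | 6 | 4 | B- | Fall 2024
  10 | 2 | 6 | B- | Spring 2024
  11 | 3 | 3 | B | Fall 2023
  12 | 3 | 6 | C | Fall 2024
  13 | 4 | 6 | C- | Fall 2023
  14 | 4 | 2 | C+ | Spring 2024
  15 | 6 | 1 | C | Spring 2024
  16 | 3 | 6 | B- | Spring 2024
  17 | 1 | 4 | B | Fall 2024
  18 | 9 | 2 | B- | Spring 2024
SELECT DISTINCT grade FROM enrollments ORDER BY grade

Execution result:
grade
A
B
B-
C
C+
C-
F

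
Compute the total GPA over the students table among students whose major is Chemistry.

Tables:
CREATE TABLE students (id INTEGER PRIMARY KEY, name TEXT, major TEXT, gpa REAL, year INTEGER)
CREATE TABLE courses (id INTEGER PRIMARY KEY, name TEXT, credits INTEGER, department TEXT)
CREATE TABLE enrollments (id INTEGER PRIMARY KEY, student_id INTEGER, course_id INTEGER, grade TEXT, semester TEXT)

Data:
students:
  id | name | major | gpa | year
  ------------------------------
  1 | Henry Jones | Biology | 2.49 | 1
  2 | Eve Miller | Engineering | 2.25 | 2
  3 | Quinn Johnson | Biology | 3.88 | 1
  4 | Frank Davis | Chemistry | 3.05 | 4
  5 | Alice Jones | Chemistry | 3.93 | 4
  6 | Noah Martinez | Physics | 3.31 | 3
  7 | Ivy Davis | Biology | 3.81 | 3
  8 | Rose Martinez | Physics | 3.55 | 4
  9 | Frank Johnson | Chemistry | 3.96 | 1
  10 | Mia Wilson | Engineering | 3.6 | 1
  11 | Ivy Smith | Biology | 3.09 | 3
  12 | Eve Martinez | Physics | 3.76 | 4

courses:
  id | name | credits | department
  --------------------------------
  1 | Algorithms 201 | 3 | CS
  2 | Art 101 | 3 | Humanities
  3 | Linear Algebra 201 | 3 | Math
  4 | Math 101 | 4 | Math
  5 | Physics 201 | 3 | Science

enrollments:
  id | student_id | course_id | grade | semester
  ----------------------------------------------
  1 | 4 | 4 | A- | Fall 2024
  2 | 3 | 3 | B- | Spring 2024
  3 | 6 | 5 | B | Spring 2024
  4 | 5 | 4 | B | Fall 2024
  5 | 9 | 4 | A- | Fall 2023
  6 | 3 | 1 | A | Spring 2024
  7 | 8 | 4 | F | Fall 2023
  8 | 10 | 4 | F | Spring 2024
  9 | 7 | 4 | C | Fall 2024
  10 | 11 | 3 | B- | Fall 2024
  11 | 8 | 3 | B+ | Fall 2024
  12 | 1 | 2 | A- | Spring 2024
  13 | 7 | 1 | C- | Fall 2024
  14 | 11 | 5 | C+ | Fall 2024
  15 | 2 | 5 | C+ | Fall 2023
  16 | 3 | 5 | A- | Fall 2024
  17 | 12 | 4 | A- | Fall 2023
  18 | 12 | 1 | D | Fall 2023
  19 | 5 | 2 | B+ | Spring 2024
SELECT SUM(gpa) FROM students WHERE major = 'Chemistry'

Execution result:
10.94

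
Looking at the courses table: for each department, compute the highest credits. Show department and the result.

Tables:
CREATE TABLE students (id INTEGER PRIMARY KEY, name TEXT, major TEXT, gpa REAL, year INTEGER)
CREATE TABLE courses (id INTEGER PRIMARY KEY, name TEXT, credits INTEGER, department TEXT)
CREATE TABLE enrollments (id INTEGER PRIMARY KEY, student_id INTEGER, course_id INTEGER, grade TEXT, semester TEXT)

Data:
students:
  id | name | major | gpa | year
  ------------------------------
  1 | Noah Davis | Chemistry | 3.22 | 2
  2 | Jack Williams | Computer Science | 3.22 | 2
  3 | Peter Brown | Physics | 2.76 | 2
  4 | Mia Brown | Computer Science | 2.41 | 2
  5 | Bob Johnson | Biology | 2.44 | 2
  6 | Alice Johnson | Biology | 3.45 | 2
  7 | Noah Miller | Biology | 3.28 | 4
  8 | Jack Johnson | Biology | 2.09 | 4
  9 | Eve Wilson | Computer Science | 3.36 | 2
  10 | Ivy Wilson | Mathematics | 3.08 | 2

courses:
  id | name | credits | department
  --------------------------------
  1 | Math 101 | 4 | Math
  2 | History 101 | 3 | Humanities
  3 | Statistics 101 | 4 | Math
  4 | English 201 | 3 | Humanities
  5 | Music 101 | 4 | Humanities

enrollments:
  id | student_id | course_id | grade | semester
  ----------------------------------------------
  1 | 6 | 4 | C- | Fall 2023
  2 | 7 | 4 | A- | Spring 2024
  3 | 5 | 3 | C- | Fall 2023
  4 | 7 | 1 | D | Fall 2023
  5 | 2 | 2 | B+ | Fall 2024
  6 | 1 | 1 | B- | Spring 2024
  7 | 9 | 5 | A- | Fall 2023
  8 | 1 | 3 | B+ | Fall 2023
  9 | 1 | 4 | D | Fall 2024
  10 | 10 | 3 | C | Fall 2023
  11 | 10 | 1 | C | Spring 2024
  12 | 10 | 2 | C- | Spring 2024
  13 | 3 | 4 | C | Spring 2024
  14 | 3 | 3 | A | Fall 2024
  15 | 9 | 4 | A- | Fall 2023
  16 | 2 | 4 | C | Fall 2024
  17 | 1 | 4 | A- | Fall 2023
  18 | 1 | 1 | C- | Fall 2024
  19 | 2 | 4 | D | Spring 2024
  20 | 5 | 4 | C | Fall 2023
SELECT department, MAX(credits) AS max_credits FROM courses GROUP BY department

Execution result:
department | max_credits
Humanities | 4
Math | 4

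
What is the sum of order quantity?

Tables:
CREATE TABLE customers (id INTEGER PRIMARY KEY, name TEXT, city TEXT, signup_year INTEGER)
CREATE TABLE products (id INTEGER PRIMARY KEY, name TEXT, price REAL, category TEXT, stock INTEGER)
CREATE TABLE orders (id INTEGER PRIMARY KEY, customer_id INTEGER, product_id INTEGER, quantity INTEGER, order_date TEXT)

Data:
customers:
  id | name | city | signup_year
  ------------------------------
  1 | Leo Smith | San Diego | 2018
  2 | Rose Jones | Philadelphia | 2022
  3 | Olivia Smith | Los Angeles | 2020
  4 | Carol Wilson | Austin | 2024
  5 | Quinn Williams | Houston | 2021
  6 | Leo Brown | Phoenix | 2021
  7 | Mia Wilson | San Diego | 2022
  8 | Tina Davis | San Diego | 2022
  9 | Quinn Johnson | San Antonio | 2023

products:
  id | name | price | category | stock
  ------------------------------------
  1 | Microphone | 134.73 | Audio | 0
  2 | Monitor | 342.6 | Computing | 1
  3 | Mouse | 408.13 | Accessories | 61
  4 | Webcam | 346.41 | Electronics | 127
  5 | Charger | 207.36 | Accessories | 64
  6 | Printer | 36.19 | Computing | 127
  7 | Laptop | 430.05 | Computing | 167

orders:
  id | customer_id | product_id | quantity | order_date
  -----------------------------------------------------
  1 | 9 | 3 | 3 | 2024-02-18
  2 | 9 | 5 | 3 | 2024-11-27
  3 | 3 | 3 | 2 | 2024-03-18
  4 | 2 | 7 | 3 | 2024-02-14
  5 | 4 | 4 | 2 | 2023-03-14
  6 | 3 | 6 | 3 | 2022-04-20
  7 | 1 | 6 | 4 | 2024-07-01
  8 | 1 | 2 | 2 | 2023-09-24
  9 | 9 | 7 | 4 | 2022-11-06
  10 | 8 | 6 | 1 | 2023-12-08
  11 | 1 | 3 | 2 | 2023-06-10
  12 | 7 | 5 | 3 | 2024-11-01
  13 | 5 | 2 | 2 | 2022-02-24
SELECT SUM(quantity) FROM orders

Execution result:
34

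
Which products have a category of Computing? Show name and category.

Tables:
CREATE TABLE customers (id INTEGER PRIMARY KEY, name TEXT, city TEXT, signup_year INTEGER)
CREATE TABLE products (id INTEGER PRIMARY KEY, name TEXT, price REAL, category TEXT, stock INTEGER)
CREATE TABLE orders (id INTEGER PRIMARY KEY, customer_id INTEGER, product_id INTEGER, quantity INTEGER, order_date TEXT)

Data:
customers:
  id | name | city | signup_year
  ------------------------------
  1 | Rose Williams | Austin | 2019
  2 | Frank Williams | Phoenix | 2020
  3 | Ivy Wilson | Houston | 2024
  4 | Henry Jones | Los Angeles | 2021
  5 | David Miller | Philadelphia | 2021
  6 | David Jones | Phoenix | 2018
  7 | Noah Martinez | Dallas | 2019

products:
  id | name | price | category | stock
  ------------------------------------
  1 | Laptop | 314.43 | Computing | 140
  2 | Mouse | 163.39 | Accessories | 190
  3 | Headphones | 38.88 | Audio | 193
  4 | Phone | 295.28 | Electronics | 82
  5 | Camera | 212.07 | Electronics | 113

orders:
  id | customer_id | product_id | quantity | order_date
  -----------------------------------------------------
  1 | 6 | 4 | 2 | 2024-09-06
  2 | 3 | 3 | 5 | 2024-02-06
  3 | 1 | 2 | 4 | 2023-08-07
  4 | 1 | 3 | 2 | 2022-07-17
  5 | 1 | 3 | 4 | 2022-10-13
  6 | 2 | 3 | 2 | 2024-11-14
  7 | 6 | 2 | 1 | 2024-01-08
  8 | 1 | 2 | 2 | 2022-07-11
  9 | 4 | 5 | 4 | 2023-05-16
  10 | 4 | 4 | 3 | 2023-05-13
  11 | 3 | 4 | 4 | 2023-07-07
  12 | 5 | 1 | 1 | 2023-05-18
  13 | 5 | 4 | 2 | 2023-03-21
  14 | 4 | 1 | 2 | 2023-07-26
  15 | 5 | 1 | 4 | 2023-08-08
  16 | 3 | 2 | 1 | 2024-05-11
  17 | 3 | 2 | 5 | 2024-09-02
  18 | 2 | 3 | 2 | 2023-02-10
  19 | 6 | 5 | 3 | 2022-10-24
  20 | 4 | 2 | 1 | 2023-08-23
SELECT name, category FROM products WHERE category = 'Computing'

Execution result:
name | category
Laptop | Computing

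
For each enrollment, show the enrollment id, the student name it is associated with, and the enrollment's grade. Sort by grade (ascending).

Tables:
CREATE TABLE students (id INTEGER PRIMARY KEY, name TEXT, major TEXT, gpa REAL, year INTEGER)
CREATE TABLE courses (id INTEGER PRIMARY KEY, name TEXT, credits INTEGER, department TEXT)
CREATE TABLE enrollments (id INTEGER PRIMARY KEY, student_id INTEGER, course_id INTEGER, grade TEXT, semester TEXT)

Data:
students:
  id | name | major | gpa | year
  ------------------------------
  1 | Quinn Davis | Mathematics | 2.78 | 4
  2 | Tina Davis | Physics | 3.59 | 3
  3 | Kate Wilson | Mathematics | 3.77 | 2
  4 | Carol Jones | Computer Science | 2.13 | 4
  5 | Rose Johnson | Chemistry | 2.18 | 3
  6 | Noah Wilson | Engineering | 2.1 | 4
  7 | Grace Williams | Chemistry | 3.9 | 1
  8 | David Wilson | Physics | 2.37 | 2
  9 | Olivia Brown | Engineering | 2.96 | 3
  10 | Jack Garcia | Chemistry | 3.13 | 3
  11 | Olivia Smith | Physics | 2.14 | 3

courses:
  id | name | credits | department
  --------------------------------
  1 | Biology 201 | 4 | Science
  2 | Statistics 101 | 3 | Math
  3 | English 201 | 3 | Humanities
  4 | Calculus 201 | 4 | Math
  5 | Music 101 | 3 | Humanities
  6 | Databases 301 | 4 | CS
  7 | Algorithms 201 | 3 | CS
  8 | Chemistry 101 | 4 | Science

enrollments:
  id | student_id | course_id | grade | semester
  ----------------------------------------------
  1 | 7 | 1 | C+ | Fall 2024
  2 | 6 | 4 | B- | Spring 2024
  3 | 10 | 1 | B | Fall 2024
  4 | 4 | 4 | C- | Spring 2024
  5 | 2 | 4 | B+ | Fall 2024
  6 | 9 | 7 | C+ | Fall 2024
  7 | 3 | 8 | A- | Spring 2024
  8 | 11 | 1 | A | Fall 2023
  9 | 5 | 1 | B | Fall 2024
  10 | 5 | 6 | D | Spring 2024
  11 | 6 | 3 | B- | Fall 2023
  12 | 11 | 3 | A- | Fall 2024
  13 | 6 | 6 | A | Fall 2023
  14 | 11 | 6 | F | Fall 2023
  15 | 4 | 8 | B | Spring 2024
SELECT c.id, p.name AS student, c.grade FROM enrollments c JOIN students p ON c.student_id = p.id ORDER BY c.grade ASC

Execution result:
id | student | grade
8 | Olivia Smith | A
13 | Noah Wilson | A
7 | Kate Wilson | A-
12 | Olivia Smith | A-
3 | Jack Garcia | B
9 | Rose Johnson | B
15 | Carol Jones | B
5 | Tina Davis | B+
2 | Noah Wilson | B-
11 | Noah Wilson | B-
1 | Grace Williams | C+
6 | Olivia Brown | C+
4 | Carol Jones | C-
10 | Rose Johnson | D
14 | Olivia Smith | F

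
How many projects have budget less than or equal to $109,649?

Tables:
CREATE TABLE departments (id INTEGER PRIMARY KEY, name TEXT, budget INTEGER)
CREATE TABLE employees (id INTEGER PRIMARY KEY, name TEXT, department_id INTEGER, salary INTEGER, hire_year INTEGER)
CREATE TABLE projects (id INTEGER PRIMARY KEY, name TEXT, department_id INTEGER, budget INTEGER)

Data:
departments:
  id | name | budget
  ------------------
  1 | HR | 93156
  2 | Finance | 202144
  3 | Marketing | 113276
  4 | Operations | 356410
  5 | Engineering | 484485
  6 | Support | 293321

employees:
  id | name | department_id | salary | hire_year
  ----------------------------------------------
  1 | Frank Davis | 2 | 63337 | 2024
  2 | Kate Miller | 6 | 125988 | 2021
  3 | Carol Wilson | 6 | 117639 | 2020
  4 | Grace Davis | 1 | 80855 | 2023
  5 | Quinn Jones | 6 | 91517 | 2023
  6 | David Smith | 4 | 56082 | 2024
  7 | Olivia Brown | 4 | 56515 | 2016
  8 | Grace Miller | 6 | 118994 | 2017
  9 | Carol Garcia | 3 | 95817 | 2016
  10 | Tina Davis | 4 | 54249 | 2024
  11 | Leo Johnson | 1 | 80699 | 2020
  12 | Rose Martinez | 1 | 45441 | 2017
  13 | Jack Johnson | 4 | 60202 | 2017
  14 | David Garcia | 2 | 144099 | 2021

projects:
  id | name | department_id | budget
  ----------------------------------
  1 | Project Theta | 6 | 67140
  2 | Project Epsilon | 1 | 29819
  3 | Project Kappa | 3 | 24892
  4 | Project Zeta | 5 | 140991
SELECT COUNT(*) FROM projects WHERE budget <= 109649

Execution result:
3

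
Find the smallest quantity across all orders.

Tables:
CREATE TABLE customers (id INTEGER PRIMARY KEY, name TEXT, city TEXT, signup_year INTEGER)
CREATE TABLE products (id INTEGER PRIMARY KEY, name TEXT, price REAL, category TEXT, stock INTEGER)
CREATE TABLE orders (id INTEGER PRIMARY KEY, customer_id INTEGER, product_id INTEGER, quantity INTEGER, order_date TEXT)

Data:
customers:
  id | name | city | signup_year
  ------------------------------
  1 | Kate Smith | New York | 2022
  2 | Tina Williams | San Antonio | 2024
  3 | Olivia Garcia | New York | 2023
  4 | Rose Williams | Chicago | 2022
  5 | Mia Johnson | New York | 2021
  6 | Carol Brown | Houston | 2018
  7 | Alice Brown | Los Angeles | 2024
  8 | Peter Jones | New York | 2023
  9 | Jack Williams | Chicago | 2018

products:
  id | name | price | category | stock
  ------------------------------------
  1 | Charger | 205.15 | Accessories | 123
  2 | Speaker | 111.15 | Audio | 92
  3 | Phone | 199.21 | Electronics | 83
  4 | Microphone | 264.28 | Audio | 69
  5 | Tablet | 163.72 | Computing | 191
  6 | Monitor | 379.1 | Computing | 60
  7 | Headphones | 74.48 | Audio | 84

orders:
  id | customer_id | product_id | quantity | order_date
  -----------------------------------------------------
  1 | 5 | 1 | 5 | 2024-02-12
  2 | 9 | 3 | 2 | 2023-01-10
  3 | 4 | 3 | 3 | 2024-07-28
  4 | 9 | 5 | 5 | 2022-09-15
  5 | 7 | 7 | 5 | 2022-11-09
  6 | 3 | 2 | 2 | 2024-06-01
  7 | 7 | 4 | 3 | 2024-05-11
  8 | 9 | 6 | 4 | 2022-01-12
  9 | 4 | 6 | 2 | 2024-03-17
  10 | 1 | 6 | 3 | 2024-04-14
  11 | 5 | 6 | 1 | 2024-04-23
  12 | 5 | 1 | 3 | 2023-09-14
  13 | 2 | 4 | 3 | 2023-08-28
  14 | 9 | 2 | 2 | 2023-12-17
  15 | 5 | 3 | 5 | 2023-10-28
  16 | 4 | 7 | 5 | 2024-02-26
SELECT MIN(quantity) FROM orders

Execution result:
1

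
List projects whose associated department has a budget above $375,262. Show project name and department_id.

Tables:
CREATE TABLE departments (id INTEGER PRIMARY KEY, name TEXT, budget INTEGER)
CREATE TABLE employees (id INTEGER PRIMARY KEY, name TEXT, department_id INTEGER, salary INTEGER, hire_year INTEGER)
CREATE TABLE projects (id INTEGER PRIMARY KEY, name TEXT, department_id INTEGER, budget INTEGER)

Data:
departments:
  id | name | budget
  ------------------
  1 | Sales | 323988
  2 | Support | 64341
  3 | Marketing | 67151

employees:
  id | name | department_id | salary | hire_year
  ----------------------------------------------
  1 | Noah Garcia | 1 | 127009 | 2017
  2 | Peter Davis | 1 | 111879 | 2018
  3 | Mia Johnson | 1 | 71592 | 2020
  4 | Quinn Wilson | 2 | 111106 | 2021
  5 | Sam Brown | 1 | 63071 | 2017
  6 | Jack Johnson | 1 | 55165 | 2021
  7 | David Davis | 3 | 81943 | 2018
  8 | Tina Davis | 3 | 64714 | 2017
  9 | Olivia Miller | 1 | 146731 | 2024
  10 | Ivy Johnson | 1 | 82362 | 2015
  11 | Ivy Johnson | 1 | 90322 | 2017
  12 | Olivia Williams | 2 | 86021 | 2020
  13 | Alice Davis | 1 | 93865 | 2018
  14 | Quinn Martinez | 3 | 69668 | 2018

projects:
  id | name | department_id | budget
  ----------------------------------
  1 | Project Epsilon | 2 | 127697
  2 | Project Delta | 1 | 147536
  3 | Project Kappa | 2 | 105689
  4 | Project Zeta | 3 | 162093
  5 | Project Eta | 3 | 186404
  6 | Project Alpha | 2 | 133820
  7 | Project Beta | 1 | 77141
SELECT name, department_id FROM projects WHERE department_id IN (SELECT id FROM departments WHERE budget > 375262)

Execution result:
(no rows)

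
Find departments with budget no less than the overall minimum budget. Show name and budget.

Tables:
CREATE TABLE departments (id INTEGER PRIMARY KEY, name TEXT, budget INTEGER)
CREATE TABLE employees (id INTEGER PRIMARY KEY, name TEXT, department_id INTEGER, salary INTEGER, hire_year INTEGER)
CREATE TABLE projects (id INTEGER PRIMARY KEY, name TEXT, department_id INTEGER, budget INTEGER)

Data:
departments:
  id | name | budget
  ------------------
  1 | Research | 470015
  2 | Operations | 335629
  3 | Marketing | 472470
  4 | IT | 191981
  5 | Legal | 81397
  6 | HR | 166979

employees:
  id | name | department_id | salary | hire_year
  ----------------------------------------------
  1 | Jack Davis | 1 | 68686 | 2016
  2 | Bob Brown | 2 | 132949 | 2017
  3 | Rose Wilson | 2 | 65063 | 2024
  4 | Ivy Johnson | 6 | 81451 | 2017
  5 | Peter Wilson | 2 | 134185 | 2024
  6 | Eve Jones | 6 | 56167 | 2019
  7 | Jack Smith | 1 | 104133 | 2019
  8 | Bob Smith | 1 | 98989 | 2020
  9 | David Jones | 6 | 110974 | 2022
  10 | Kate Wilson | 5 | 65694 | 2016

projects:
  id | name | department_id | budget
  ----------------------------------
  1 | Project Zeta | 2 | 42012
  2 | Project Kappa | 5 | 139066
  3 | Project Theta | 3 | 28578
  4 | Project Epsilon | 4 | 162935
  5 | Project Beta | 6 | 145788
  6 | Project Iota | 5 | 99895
SELECT name, budget FROM departments WHERE budget >= (SELECT MIN(budget) FROM departments)

Execution result:
name | budget
Research | 470015
Operations | 335629
Marketing | 472470
IT | 191981
Legal | 81397
HR | 166979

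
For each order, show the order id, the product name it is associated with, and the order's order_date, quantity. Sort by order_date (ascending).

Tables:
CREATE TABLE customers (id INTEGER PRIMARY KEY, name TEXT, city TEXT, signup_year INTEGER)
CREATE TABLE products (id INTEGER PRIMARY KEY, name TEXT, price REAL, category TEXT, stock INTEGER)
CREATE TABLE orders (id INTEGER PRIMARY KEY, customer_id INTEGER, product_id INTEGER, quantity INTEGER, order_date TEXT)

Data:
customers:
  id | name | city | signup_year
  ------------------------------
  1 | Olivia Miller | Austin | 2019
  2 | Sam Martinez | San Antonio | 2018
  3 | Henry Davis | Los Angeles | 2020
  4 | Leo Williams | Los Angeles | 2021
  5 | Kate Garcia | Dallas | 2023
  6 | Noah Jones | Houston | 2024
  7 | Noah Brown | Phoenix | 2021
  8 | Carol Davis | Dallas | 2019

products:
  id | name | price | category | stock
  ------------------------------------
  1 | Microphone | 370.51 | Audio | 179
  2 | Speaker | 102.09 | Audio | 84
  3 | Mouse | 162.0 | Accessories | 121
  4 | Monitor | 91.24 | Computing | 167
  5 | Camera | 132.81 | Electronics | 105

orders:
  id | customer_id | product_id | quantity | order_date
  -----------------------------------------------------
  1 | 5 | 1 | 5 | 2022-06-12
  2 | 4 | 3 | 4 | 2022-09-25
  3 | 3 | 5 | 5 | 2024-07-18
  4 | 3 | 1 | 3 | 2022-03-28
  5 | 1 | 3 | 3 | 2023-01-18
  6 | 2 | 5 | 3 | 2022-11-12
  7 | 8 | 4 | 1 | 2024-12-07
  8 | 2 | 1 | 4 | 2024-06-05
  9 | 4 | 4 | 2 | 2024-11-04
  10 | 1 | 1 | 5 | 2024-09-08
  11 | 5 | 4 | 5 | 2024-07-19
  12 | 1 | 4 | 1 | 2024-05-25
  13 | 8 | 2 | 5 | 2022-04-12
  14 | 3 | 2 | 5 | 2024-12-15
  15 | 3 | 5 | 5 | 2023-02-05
SELECT c.id, p.name AS product, c.order_date, c.quantity FROM orders c JOIN products p ON c.product_id = p.id ORDER BY c.order_date ASC

Execution result:
id | product | order_date | quantity
4 | Microphone | 2022-03-28 | 3
13 | Speaker | 2022-04-12 | 5
1 | Microphone | 2022-06-12 | 5
2 | Mouse | 2022-09-25 | 4
6 | Camera | 2022-11-12 | 3
5 | Mouse | 2023-01-18 | 3
15 | Camera | 2023-02-05 | 5
12 | Monitor | 2024-05-25 | 1
8 | Microphone | 2024-06-05 | 4
3 | Camera | 2024-07-18 | 5
11 | Monitor | 2024-07-19 | 5
10 | Microphone | 2024-09-08 | 5
9 | Monitor | 2024-11-04 | 2
7 | Monitor | 2024-12-07 | 1
14 | Speaker | 2024-12-15 | 5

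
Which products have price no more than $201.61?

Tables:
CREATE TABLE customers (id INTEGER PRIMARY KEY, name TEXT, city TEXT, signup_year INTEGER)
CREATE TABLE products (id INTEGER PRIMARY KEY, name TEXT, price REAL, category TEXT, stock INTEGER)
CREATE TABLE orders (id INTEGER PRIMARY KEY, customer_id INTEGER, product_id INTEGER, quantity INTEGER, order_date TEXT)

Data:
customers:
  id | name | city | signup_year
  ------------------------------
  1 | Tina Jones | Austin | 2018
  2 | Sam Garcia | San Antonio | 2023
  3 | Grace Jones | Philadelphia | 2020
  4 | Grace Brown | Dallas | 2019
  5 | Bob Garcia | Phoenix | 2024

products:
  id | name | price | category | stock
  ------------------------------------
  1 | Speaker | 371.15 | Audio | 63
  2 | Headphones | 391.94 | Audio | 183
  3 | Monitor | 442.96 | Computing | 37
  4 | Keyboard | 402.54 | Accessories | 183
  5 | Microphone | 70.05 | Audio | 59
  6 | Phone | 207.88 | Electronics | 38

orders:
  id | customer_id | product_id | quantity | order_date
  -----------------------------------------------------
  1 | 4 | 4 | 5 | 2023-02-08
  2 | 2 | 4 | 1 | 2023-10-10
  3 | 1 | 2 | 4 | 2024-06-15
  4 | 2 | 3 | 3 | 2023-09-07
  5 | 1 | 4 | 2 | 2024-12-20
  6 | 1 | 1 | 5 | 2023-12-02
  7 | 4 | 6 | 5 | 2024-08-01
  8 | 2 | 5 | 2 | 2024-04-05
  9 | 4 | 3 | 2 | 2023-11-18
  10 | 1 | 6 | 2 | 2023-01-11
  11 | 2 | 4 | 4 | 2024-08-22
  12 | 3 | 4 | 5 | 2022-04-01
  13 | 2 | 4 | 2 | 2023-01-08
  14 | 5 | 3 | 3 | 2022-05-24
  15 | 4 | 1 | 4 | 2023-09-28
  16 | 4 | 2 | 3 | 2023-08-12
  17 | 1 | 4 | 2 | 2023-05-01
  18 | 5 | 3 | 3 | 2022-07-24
SELECT name, price FROM products WHERE price <= 201.61

Execution result:
name | price
Microphone | 70.05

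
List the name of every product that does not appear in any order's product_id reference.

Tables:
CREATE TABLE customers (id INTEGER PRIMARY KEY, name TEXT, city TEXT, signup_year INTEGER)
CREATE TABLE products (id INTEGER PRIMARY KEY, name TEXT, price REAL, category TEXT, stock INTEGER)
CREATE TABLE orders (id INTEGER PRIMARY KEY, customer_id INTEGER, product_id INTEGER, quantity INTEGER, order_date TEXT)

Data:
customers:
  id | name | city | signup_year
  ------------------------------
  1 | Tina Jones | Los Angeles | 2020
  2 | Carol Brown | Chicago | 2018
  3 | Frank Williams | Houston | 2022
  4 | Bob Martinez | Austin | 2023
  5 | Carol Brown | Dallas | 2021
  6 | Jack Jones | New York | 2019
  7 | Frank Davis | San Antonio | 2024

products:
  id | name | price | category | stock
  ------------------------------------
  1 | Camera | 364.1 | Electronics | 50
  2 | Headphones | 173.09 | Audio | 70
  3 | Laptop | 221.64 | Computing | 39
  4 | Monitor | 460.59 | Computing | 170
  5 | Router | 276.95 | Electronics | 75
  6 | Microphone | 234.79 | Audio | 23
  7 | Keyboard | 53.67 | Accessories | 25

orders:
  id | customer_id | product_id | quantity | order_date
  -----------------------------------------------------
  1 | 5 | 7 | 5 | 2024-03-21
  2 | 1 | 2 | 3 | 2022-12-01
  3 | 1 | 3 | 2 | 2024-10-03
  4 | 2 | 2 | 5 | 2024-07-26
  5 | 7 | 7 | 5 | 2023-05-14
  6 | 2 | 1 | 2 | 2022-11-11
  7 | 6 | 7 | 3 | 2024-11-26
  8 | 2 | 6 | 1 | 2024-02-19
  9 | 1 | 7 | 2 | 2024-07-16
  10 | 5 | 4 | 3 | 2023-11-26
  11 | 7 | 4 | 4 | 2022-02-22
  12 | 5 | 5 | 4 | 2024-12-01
SELECT p.name FROM products p LEFT JOIN orders c ON c.product_id = p.id WHERE c.id IS NULL

Execution result:
(no rows)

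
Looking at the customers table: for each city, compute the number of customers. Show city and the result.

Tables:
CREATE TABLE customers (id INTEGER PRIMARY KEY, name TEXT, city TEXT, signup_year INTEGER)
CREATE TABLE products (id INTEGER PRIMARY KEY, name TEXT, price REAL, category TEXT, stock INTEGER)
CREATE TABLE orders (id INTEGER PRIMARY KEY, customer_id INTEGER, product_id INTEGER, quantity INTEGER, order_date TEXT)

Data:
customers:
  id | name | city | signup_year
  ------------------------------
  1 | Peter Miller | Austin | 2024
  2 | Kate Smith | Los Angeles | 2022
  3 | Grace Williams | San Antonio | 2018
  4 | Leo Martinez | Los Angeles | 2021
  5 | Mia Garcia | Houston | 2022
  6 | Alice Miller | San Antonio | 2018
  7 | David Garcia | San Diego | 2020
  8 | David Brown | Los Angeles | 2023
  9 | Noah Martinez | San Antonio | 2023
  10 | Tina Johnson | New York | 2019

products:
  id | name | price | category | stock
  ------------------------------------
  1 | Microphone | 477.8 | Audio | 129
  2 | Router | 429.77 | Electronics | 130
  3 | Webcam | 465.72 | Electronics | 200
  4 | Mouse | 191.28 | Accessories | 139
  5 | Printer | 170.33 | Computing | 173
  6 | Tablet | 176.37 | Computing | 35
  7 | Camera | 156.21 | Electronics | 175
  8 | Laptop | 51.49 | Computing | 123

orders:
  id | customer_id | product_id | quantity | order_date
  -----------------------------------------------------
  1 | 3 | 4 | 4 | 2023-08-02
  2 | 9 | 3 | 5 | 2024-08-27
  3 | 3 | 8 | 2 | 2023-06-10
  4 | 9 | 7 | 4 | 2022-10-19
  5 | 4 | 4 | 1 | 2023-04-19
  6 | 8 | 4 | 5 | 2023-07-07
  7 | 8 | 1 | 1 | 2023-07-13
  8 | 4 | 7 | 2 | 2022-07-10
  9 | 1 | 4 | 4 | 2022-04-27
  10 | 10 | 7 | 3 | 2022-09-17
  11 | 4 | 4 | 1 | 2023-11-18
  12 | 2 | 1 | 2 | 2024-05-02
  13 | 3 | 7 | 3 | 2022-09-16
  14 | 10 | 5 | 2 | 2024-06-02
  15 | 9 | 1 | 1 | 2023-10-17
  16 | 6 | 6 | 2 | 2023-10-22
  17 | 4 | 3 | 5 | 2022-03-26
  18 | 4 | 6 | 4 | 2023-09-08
SELECT city, COUNT(*) AS n FROM customers GROUP BY city

Execution result:
city | n
Austin | 1
Houston | 1
Los Angeles | 3
New York | 1
San Antonio | 3
San Diego | 1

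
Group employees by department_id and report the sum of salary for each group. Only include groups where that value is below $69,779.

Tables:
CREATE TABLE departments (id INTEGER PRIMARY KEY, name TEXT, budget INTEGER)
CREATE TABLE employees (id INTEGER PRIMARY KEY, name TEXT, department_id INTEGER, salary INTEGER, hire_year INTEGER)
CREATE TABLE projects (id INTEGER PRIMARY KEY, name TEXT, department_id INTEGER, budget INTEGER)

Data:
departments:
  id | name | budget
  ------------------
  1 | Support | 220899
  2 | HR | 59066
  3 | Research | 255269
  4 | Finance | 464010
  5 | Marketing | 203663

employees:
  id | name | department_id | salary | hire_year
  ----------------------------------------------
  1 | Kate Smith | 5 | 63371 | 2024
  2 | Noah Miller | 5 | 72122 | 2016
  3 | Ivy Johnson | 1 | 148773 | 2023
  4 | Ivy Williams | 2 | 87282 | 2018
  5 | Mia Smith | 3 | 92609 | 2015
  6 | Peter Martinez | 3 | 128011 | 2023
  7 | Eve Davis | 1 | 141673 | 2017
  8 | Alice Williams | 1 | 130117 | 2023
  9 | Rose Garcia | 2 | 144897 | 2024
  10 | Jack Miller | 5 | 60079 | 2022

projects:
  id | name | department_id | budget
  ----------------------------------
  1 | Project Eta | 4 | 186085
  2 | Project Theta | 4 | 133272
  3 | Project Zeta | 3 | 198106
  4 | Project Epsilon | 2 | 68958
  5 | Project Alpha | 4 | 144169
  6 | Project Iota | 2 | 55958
SELECT department_id, SUM(salary) AS sum_salary FROM employees GROUP BY department_id HAVING SUM(salary) < 69779

Execution result:
(no rows)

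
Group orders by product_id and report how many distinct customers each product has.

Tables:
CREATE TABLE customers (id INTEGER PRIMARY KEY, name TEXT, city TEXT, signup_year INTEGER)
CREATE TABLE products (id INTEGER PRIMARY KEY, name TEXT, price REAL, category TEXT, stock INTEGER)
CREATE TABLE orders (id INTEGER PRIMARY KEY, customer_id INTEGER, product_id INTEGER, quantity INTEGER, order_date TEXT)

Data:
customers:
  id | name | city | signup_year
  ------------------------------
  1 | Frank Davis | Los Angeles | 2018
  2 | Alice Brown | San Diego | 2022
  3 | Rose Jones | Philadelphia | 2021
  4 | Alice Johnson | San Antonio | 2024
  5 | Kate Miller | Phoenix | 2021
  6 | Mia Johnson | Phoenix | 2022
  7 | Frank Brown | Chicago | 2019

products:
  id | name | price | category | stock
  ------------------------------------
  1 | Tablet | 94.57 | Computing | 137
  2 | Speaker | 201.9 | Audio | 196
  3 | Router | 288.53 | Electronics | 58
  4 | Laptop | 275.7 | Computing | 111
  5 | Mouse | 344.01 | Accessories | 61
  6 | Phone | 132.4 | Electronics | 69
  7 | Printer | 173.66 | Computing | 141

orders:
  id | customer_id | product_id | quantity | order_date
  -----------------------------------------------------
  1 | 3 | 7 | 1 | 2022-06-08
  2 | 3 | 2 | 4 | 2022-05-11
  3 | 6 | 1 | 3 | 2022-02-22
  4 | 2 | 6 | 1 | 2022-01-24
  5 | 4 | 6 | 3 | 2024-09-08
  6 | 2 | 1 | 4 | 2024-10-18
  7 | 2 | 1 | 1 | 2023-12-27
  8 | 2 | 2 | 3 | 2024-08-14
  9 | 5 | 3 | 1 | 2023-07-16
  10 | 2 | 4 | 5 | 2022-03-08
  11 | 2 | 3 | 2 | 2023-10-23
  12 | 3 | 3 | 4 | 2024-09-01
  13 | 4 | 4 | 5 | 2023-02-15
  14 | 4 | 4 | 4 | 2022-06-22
SELECT product_id, COUNT(DISTINCT customer_id) AS distinct_customer_count FROM orders GROUP BY product_id

Execution result:
product_id | distinct_customer_count
1 | 2
2 | 2
3 | 3
4 | 2
6 | 2
7 | 1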